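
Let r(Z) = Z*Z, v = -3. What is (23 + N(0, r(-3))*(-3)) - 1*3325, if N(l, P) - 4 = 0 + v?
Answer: -3305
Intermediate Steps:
r(Z) = Z²
N(l, P) = 1 (N(l, P) = 4 + (0 - 3) = 4 - 3 = 1)
(23 + N(0, r(-3))*(-3)) - 1*3325 = (23 + 1*(-3)) - 1*3325 = (23 - 3) - 3325 = 20 - 3325 = -3305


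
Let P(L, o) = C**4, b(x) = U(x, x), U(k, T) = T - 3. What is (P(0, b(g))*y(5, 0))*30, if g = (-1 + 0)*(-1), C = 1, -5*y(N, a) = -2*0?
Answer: 0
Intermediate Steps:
y(N, a) = 0 (y(N, a) = -(-2)*0/5 = -1/5*0 = 0)
g = 1 (g = -1*(-1) = 1)
U(k, T) = -3 + T
b(x) = -3 + x
P(L, o) = 1 (P(L, o) = 1**4 = 1)
(P(0, b(g))*y(5, 0))*30 = (1*0)*30 = 0*30 = 0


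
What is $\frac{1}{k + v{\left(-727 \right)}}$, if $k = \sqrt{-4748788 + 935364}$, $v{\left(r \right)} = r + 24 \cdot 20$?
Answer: $- \frac{247}{3874433} - \frac{4 i \sqrt{238339}}{3874433} \approx -6.3751 \cdot 10^{-5} - 0.00050402 i$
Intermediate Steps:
$v{\left(r \right)} = 480 + r$ ($v{\left(r \right)} = r + 480 = 480 + r$)
$k = 4 i \sqrt{238339}$ ($k = \sqrt{-3813424} = 4 i \sqrt{238339} \approx 1952.8 i$)
$\frac{1}{k + v{\left(-727 \right)}} = \frac{1}{4 i \sqrt{238339} + \left(480 - 727\right)} = \frac{1}{4 i \sqrt{238339} - 247} = \frac{1}{-247 + 4 i \sqrt{238339}}$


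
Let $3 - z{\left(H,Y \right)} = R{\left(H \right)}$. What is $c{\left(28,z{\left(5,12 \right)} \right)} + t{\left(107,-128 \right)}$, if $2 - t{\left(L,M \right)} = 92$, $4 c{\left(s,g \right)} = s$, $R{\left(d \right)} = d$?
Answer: $-83$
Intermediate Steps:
$z{\left(H,Y \right)} = 3 - H$
$c{\left(s,g \right)} = \frac{s}{4}$
$t{\left(L,M \right)} = -90$ ($t{\left(L,M \right)} = 2 - 92 = -90$)
$c{\left(28,z{\left(5,12 \right)} \right)} + t{\left(107,-128 \right)} = \frac{1}{4} \cdot 28 - 90 = 7 - 90 = -83$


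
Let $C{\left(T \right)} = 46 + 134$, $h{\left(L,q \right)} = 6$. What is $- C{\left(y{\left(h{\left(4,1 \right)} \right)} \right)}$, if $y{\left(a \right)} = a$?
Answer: $-180$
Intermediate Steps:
$C{\left(T \right)} = 180$
$- C{\left(y{\left(h{\left(4,1 \right)} \right)} \right)} = \left(-1\right) 180 = -180$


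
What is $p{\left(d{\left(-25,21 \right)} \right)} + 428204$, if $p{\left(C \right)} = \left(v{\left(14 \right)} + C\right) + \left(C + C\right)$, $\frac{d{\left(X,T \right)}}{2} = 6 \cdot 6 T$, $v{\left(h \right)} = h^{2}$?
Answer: $432936$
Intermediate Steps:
$d{\left(X,T \right)} = 72 T$ ($d{\left(X,T \right)} = 2 \cdot 6 \cdot 6 T = 2 \cdot 36 T = 72 T$)
$p{\left(C \right)} = 196 + 3 C$ ($p{\left(C \right)} = \left(14^{2} + C\right) + \left(C + C\right) = \left(196 + C\right) + 2 C = 196 + 3 C$)
$p{\left(d{\left(-25,21 \right)} \right)} + 428204 = \left(196 + 3 \cdot 72 \cdot 21\right) + 428204 = \left(196 + 3 \cdot 1512\right) + 428204 = \left(196 + 4536\right) + 428204 = 4732 + 428204 = 432936$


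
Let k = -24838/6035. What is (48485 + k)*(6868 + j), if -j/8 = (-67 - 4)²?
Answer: -1957959660804/1207 ≈ -1.6222e+9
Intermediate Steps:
j = -40328 (j = -8*(-67 - 4)² = -8*(-71)² = -8*5041 = -40328)
k = -24838/6035 (k = -24838*1/6035 = -24838/6035 ≈ -4.1157)
(48485 + k)*(6868 + j) = (48485 - 24838/6035)*(6868 - 40328) = (292582137/6035)*(-33460) = -1957959660804/1207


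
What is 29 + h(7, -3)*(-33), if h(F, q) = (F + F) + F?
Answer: -664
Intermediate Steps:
h(F, q) = 3*F (h(F, q) = 2*F + F = 3*F)
29 + h(7, -3)*(-33) = 29 + (3*7)*(-33) = 29 + 21*(-33) = 29 - 693 = -664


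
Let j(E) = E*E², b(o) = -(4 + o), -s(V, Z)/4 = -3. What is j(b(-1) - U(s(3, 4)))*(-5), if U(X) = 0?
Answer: 135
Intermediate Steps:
s(V, Z) = 12 (s(V, Z) = -4*(-3) = 12)
b(o) = -4 - o
j(E) = E³
j(b(-1) - U(s(3, 4)))*(-5) = ((-4 - 1*(-1)) - 1*0)³*(-5) = ((-4 + 1) + 0)³*(-5) = (-3 + 0)³*(-5) = (-3)³*(-5) = -27*(-5) = 135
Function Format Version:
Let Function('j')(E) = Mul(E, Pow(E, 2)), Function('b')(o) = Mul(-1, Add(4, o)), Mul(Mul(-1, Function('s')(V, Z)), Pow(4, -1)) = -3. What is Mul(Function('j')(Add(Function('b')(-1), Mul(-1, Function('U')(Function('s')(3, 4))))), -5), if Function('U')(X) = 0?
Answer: 135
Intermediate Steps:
Function('s')(V, Z) = 12 (Function('s')(V, Z) = Mul(-4, -3) = 12)
Function('b')(o) = Add(-4, Mul(-1, o))
Function('j')(E) = Pow(E, 3)
Mul(Function('j')(Add(Function('b')(-1), Mul(-1, Function('U')(Function('s')(3, 4))))), -5) = Mul(Pow(Add(Add(-4, Mul(-1, -1)), Mul(-1, 0)), 3), -5) = Mul(Pow(Add(Add(-4, 1), 0), 3), -5) = Mul(Pow(Add(-3, 0), 3), -5) = Mul(Pow(-3, 3), -5) = Mul(-27, -5) = 135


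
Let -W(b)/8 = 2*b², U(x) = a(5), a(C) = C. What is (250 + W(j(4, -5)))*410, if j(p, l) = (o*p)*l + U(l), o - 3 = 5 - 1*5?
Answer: -19741500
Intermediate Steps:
o = 3 (o = 3 + (5 - 1*5) = 3 + (5 - 5) = 3 + 0 = 3)
U(x) = 5
j(p, l) = 5 + 3*l*p (j(p, l) = (3*p)*l + 5 = 3*l*p + 5 = 5 + 3*l*p)
W(b) = -16*b²
(250 + W(j(4, -5)))*410 = (250 - 16*(5 + 3*(-5)*4)²)*410 = (250 - 16*(5 - 60)²)*410 = (250 - 16*(-55)²)*410 = (250 - 16*3025)*410 = (250 - 48400)*410 = -48150*410 = -19741500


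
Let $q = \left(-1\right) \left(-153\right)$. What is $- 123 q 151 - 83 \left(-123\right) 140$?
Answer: $-1412409$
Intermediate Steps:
$q = 153$
$- 123 q 151 - 83 \left(-123\right) 140 = \left(-123\right) 153 \cdot 151 - 83 \left(-123\right) 140 = \left(-18819\right) 151 - \left(-10209\right) 140 = -2841669 - -1429260 = -2841669 + 1429260 = -1412409$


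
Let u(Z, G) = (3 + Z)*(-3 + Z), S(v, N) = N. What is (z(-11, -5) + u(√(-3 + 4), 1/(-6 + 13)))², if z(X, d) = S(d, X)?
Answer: 361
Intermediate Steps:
z(X, d) = X
u(Z, G) = (-3 + Z)*(3 + Z)
(z(-11, -5) + u(√(-3 + 4), 1/(-6 + 13)))² = (-11 + (-9 + (√(-3 + 4))²))² = (-11 + (-9 + (√1)²))² = (-11 + (-9 + 1²))² = (-11 + (-9 + 1))² = (-11 - 8)² = (-19)² = 361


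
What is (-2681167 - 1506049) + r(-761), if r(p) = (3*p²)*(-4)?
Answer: -11136668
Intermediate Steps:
r(p) = -12*p²
(-2681167 - 1506049) + r(-761) = (-2681167 - 1506049) - 12*(-761)² = -4187216 - 12*579121 = -4187216 - 6949452 = -11136668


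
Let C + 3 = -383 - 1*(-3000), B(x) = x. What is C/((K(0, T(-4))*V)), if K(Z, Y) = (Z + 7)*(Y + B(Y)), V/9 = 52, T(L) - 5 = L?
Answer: 1307/3276 ≈ 0.39896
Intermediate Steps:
T(L) = 5 + L
V = 468 (V = 9*52 = 468)
K(Z, Y) = 2*Y*(7 + Z) (K(Z, Y) = (Z + 7)*(Y + Y) = (7 + Z)*(2*Y) = 2*Y*(7 + Z))
C = 2614 (C = -3 + (-383 - 1*(-3000)) = -3 + (-383 + 3000) = -3 + 2617 = 2614)
C/((K(0, T(-4))*V)) = 2614/(((2*(5 - 4)*(7 + 0))*468)) = 2614/(((2*1*7)*468)) = 2614/((14*468)) = 2614/6552 = 2614*(1/6552) = 1307/3276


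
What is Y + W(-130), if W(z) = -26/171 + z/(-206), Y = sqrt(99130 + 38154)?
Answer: 8437/17613 + 2*sqrt(34321) ≈ 371.00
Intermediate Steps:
Y = 2*sqrt(34321) (Y = sqrt(137284) = 2*sqrt(34321) ≈ 370.52)
W(z) = -26/171 - z/206 (W(z) = -26*1/171 + z*(-1/206) = -26/171 - z/206)
Y + W(-130) = 2*sqrt(34321) + (-26/171 - 1/206*(-130)) = 2*sqrt(34321) + (-26/171 + 65/103) = 2*sqrt(34321) + 8437/17613 = 8437/17613 + 2*sqrt(34321)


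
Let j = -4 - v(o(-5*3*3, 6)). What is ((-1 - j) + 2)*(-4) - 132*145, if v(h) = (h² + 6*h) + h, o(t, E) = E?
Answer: -19472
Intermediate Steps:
v(h) = h² + 7*h
j = -82 (j = -4 - 6*(7 + 6) = -4 - 6*13 = -4 - 1*78 = -4 - 78 = -82)
((-1 - j) + 2)*(-4) - 132*145 = ((-1 - 1*(-82)) + 2)*(-4) - 132*145 = ((-1 + 82) + 2)*(-4) - 19140 = (81 + 2)*(-4) - 19140 = 83*(-4) - 19140 = -332 - 19140 = -19472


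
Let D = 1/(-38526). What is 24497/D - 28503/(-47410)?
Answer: -44744203088517/47410 ≈ -9.4377e+8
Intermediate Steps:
D = -1/38526 ≈ -2.5956e-5
24497/D - 28503/(-47410) = 24497/(-1/38526) - 28503/(-47410) = 24497*(-38526) - 28503*(-1/47410) = -943771422 + 28503/47410 = -44744203088517/47410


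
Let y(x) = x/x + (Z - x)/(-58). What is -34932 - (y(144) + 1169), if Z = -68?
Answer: -1047064/29 ≈ -36106.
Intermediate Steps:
y(x) = 63/29 + x/58 (y(x) = x/x + (-68 - x)/(-58) = 1 + (-68 - x)*(-1/58) = 1 + (34/29 + x/58) = 63/29 + x/58)
-34932 - (y(144) + 1169) = -34932 - ((63/29 + (1/58)*144) + 1169) = -34932 - ((63/29 + 72/29) + 1169) = -34932 - (135/29 + 1169) = -34932 - 1*34036/29 = -34932 - 34036/29 = -1047064/29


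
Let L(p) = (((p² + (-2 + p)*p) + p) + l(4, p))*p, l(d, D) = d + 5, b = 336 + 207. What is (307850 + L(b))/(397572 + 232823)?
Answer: 320223902/630395 ≈ 507.97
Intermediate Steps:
b = 543
l(d, D) = 5 + d
L(p) = p*(9 + p + p² + p*(-2 + p)) (L(p) = (((p² + (-2 + p)*p) + p) + (5 + 4))*p = (((p² + p*(-2 + p)) + p) + 9)*p = ((p + p² + p*(-2 + p)) + 9)*p = (9 + p + p² + p*(-2 + p))*p = p*(9 + p + p² + p*(-2 + p)))
(307850 + L(b))/(397572 + 232823) = (307850 + 543*(9 - 1*543 + 2*543²))/(397572 + 232823) = (307850 + 543*(9 - 543 + 2*294849))/630395 = (307850 + 543*(9 - 543 + 589698))*(1/630395) = (307850 + 543*589164)*(1/630395) = (307850 + 319916052)*(1/630395) = 320223902*(1/630395) = 320223902/630395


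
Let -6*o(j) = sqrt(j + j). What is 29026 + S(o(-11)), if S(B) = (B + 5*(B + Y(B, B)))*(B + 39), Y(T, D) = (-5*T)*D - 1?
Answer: 176539/6 - 4397*I*sqrt(22)/108 ≈ 29423.0 - 190.96*I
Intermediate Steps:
o(j) = -sqrt(2)*sqrt(j)/6 (o(j) = -sqrt(j + j)/6 = -sqrt(2)*sqrt(j)/6)
Y(T, D) = -1 - 5*D*T (Y(T, D) = -5*D*T - 1 = -1 - 5*D*T)
S(B) = (39 + B)*(-5 - 25*B**2 + 6*B) (S(B) = (B + 5*(B + (-1 - 5*B*B)))*(B + 39) = (B + 5*(B + (-1 - 5*B**2)))*(39 + B) = (B + 5*(-1 + B - 5*B**2))*(39 + B) = (B + (-5 - 25*B**2 + 5*B))*(39 + B) = (-5 - 25*B**2 + 6*B)*(39 + B) = (39 + B)*(-5 - 25*B**2 + 6*B))
29026 + S(o(-11)) = 29026 + (-195 - 969*(-sqrt(2)*sqrt(-11)/6)**2 - 25*11*I*sqrt(22)/108 + 229*(-sqrt(2)*sqrt(-11)/6)) = 29026 + (-195 - 969*(-sqrt(2)*I*sqrt(11)/6)**2 - 25*11*I*sqrt(22)/108 + 229*(-sqrt(2)*I*sqrt(11)/6)) = 29026 + (-195 - 969*(-I*sqrt(22)/6)**2 - 25*11*I*sqrt(22)/108 + 229*(-I*sqrt(22)/6)) = 29026 + (-195 - 969*(-11/18) - 275*I*sqrt(22)/108 - 229*I*sqrt(22)/6) = 29026 + (-195 + 3553/6 - 275*I*sqrt(22)/108 - 229*I*sqrt(22)/6) = 29026 + (2383/6 - 4397*I*sqrt(22)/108) = 176539/6 - 4397*I*sqrt(22)/108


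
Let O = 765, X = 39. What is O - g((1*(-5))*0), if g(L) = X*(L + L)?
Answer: 765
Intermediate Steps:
g(L) = 78*L (g(L) = 39*(L + L) = 39*(2*L) = 78*L)
O - g((1*(-5))*0) = 765 - 78*(1*(-5))*0 = 765 - 78*(-5*0) = 765 - 78*0 = 765 - 1*0 = 765 + 0 = 765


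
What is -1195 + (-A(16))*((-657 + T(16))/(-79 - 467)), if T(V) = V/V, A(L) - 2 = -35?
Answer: -105137/91 ≈ -1155.4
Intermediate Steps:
A(L) = -33 (A(L) = 2 - 35 = -33)
T(V) = 1
-1195 + (-A(16))*((-657 + T(16))/(-79 - 467)) = -1195 + (-1*(-33))*((-657 + 1)/(-79 - 467)) = -1195 + 33*(-656/(-546)) = -1195 + 33*(-656*(-1/546)) = -1195 + 33*(328/273) = -1195 + 3608/91 = -105137/91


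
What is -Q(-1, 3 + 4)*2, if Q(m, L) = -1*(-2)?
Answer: -4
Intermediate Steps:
Q(m, L) = 2
-Q(-1, 3 + 4)*2 = -1*2*2 = -2*2 = -4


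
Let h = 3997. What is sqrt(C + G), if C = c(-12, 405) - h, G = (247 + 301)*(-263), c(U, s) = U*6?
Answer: I*sqrt(148193) ≈ 384.96*I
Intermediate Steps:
c(U, s) = 6*U
G = -144124 (G = 548*(-263) = -144124)
C = -4069 (C = 6*(-12) - 1*3997 = -72 - 3997 = -4069)
sqrt(C + G) = sqrt(-4069 - 144124) = sqrt(-148193) = I*sqrt(148193)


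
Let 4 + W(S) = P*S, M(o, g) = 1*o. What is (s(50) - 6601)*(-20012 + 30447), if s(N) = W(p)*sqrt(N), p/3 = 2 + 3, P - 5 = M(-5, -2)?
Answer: -68881435 - 208700*sqrt(2) ≈ -6.9177e+7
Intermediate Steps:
M(o, g) = o
P = 0 (P = 5 - 5 = 0)
p = 15 (p = 3*(2 + 3) = 3*5 = 15)
W(S) = -4 (W(S) = -4 + 0*S = -4 + 0 = -4)
s(N) = -4*sqrt(N)
(s(50) - 6601)*(-20012 + 30447) = (-20*sqrt(2) - 6601)*(-20012 + 30447) = (-20*sqrt(2) - 6601)*10435 = (-6601 - 20*sqrt(2))*10435 = -68881435 - 208700*sqrt(2)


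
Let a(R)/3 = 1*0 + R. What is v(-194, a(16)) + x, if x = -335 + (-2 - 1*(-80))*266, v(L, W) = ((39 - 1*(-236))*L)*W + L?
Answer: -2540581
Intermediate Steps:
a(R) = 3*R (a(R) = 3*(1*0 + R) = 3*(0 + R) = 3*R)
v(L, W) = L + 275*L*W (v(L, W) = ((39 + 236)*L)*W + L = (275*L)*W + L = 275*L*W + L = L + 275*L*W)
x = 20413 (x = -335 + (-2 + 80)*266 = -335 + 78*266 = -335 + 20748 = 20413)
v(-194, a(16)) + x = -194*(1 + 275*(3*16)) + 20413 = -194*(1 + 275*48) + 20413 = -194*(1 + 13200) + 20413 = -194*13201 + 20413 = -2560994 + 20413 = -2540581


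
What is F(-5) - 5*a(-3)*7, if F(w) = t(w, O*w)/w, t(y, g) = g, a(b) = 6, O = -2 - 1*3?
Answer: -215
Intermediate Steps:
O = -5 (O = -2 - 3 = -5)
F(w) = -5 (F(w) = (-5*w)/w = -5)
F(-5) - 5*a(-3)*7 = -5 - 5*6*7 = -5 - 30*7 = -5 - 210 = -215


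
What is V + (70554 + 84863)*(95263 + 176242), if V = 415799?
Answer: 42196908384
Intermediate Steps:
V + (70554 + 84863)*(95263 + 176242) = 415799 + (70554 + 84863)*(95263 + 176242) = 415799 + 155417*271505 = 415799 + 42196492585 = 42196908384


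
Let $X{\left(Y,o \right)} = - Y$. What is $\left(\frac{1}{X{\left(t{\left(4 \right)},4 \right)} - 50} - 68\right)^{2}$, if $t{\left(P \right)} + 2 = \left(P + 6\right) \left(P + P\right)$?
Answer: $\frac{75777025}{16384} \approx 4625.1$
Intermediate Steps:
$t{\left(P \right)} = -2 + 2 P \left(6 + P\right)$ ($t{\left(P \right)} = -2 + \left(P + 6\right) \left(P + P\right) = -2 + \left(6 + P\right) 2 P = -2 + 2 P \left(6 + P\right)$)
$\left(\frac{1}{X{\left(t{\left(4 \right)},4 \right)} - 50} - 68\right)^{2} = \left(\frac{1}{- (-2 + 2 \cdot 4^{2} + 12 \cdot 4) - 50} - 68\right)^{2} = \left(\frac{1}{- (-2 + 2 \cdot 16 + 48) - 50} - 68\right)^{2} = \left(\frac{1}{- (-2 + 32 + 48) - 50} - 68\right)^{2} = \left(\frac{1}{\left(-1\right) 78 - 50} - 68\right)^{2} = \left(\frac{1}{-78 - 50} - 68\right)^{2} = \left(\frac{1}{-128} - 68\right)^{2} = \left(- \frac{1}{128} - 68\right)^{2} = \left(- \frac{8705}{128}\right)^{2} = \frac{75777025}{16384}$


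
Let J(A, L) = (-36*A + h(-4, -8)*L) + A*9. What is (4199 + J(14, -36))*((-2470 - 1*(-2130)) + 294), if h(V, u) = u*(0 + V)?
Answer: -122774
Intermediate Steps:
h(V, u) = V*u (h(V, u) = u*V = V*u)
J(A, L) = -27*A + 32*L (J(A, L) = (-36*A + (-4*(-8))*L) + A*9 = (-36*A + 32*L) + 9*A = -27*A + 32*L)
(4199 + J(14, -36))*((-2470 - 1*(-2130)) + 294) = (4199 + (-27*14 + 32*(-36)))*((-2470 - 1*(-2130)) + 294) = (4199 + (-378 - 1152))*((-2470 + 2130) + 294) = (4199 - 1530)*(-340 + 294) = 2669*(-46) = -122774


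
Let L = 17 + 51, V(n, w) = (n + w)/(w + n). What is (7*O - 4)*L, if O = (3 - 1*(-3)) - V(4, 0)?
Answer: 2108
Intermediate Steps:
V(n, w) = 1 (V(n, w) = (n + w)/(n + w) = 1)
L = 68
O = 5 (O = (3 - 1*(-3)) - 1*1 = (3 + 3) - 1 = 6 - 1 = 5)
(7*O - 4)*L = (7*5 - 4)*68 = (35 - 4)*68 = 31*68 = 2108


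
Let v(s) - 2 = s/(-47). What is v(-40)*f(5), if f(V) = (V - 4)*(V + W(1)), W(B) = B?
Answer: 804/47 ≈ 17.106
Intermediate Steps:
v(s) = 2 - s/47 (v(s) = 2 + s/(-47) = 2 + s*(-1/47) = 2 - s/47)
f(V) = (1 + V)*(-4 + V) (f(V) = (V - 4)*(V + 1) = (-4 + V)*(1 + V) = (1 + V)*(-4 + V))
v(-40)*f(5) = (2 - 1/47*(-40))*(-4 + 5² - 3*5) = (2 + 40/47)*(-4 + 25 - 15) = (134/47)*6 = 804/47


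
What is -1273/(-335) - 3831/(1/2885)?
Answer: -55262156/5 ≈ -1.1052e+7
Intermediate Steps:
-1273/(-335) - 3831/(1/2885) = -1273*(-1/335) - 3831/1/2885 = 19/5 - 3831*2885 = 19/5 - 11052435 = -55262156/5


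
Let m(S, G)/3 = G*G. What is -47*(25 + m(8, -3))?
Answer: -2444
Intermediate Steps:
m(S, G) = 3*G**2 (m(S, G) = 3*(G*G) = 3*G**2)
-47*(25 + m(8, -3)) = -47*(25 + 3*(-3)**2) = -47*(25 + 3*9) = -47*(25 + 27) = -47*52 = -2444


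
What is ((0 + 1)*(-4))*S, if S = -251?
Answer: 1004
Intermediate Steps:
((0 + 1)*(-4))*S = ((0 + 1)*(-4))*(-251) = (1*(-4))*(-251) = -4*(-251) = 1004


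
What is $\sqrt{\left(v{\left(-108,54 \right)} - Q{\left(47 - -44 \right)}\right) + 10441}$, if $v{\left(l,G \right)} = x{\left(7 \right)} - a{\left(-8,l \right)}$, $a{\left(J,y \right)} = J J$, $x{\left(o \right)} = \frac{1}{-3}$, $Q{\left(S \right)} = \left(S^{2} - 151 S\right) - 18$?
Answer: $\frac{2 \sqrt{35673}}{3} \approx 125.92$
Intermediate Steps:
$Q{\left(S \right)} = -18 + S^{2} - 151 S$
$x{\left(o \right)} = - \frac{1}{3}$
$a{\left(J,y \right)} = J^{2}$
$v{\left(l,G \right)} = - \frac{193}{3}$ ($v{\left(l,G \right)} = - \frac{1}{3} - \left(-8\right)^{2} = - \frac{1}{3} - 64 = - \frac{193}{3}$)
$\sqrt{\left(v{\left(-108,54 \right)} - Q{\left(47 - -44 \right)}\right) + 10441} = \sqrt{\left(- \frac{193}{3} - \left(-18 + \left(47 - -44\right)^{2} - 151 \left(47 - -44\right)\right)\right) + 10441} = \sqrt{\left(- \frac{193}{3} - \left(-18 + \left(47 + 44\right)^{2} - 151 \left(47 + 44\right)\right)\right) + 10441} = \sqrt{\left(- \frac{193}{3} - \left(-18 + 91^{2} - 13741\right)\right) + 10441} = \sqrt{\left(- \frac{193}{3} - \left(-18 + 8281 - 13741\right)\right) + 10441} = \sqrt{\left(- \frac{193}{3} - -5478\right) + 10441} = \sqrt{\left(- \frac{193}{3} + 5478\right) + 10441} = \sqrt{\frac{16241}{3} + 10441} = \sqrt{\frac{47564}{3}} = \frac{2 \sqrt{35673}}{3}$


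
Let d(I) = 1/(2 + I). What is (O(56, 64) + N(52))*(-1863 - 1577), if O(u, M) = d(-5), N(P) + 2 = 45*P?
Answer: -24124720/3 ≈ -8.0416e+6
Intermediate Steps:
N(P) = -2 + 45*P
O(u, M) = -1/3 (O(u, M) = 1/(2 - 5) = 1/(-3) = -1/3)
(O(56, 64) + N(52))*(-1863 - 1577) = (-1/3 + (-2 + 45*52))*(-1863 - 1577) = (-1/3 + (-2 + 2340))*(-3440) = (-1/3 + 2338)*(-3440) = (7013/3)*(-3440) = -24124720/3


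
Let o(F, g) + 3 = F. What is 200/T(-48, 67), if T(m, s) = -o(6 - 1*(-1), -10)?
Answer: -50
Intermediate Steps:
o(F, g) = -3 + F
T(m, s) = -4 (T(m, s) = -(-3 + (6 - 1*(-1))) = -(-3 + (6 + 1)) = -(-3 + 7) = -1*4 = -4)
200/T(-48, 67) = 200/(-4) = 200*(-1/4) = -50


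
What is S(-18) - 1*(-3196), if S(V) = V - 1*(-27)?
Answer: 3205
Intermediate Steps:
S(V) = 27 + V (S(V) = V + 27 = 27 + V)
S(-18) - 1*(-3196) = (27 - 18) - 1*(-3196) = 9 + 3196 = 3205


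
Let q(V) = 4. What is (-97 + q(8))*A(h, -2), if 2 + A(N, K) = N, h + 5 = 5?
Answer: 186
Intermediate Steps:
h = 0 (h = -5 + 5 = 0)
A(N, K) = -2 + N
(-97 + q(8))*A(h, -2) = (-97 + 4)*(-2 + 0) = -93*(-2) = 186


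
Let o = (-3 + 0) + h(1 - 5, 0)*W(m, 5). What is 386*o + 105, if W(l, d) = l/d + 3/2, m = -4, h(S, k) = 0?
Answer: -1053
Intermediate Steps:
W(l, d) = 3/2 + l/d (W(l, d) = l/d + 3*(1/2) = l/d + 3/2 = 3/2 + l/d)
o = -3 (o = (-3 + 0) + 0*(3/2 - 4/5) = -3 + 0*(3/2 - 4*1/5) = -3 + 0*(3/2 - 4/5) = -3 + 0*(7/10) = -3 + 0 = -3)
386*o + 105 = 386*(-3) + 105 = -1158 + 105 = -1053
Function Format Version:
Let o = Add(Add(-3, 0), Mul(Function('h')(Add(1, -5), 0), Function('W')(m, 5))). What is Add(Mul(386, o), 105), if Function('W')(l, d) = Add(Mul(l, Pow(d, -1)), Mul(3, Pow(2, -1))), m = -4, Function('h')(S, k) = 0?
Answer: -1053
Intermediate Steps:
Function('W')(l, d) = Add(Rational(3, 2), Mul(l, Pow(d, -1))) (Function('W')(l, d) = Add(Mul(l, Pow(d, -1)), Mul(3, Rational(1, 2))) = Add(Mul(l, Pow(d, -1)), Rational(3, 2)) = Add(Rational(3, 2), Mul(l, Pow(d, -1))))
o = -3 (o = Add(Add(-3, 0), Mul(0, Add(Rational(3, 2), Mul(-4, Pow(5, -1))))) = Add(-3, Mul(0, Add(Rational(3, 2), Mul(-4, Rational(1, 5))))) = Add(-3, Mul(0, Add(Rational(3, 2), Rational(-4, 5)))) = Add(-3, Mul(0, Rational(7, 10))) = Add(-3, 0) = -3)
Add(Mul(386, o), 105) = Add(Mul(386, -3), 105) = Add(-1158, 105) = -1053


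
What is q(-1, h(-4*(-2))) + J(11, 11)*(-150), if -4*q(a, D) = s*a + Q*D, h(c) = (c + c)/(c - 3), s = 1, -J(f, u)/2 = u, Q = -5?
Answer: 13217/4 ≈ 3304.3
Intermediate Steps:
J(f, u) = -2*u
h(c) = 2*c/(-3 + c) (h(c) = (2*c)/(-3 + c) = 2*c/(-3 + c))
q(a, D) = -a/4 + 5*D/4 (q(a, D) = -(1*a - 5*D)/4 = -(a - 5*D)/4 = -a/4 + 5*D/4)
q(-1, h(-4*(-2))) + J(11, 11)*(-150) = (-1/4*(-1) + 5*(2*(-4*(-2))/(-3 - 4*(-2)))/4) - 2*11*(-150) = (1/4 + 5*(2*8/(-3 + 8))/4) - 22*(-150) = (1/4 + 5*(2*8/5)/4) + 3300 = (1/4 + 5*(2*8*(1/5))/4) + 3300 = (1/4 + (5/4)*(16/5)) + 3300 = (1/4 + 4) + 3300 = 17/4 + 3300 = 13217/4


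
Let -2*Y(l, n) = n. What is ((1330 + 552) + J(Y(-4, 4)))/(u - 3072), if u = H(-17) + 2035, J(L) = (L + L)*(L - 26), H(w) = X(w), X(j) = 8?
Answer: -1994/1029 ≈ -1.9378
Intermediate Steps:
H(w) = 8
Y(l, n) = -n/2
J(L) = 2*L*(-26 + L) (J(L) = (2*L)*(-26 + L) = 2*L*(-26 + L))
u = 2043 (u = 8 + 2035 = 2043)
((1330 + 552) + J(Y(-4, 4)))/(u - 3072) = ((1330 + 552) + 2*(-½*4)*(-26 - ½*4))/(2043 - 3072) = (1882 + 2*(-2)*(-26 - 2))/(-1029) = (1882 + 2*(-2)*(-28))*(-1/1029) = (1882 + 112)*(-1/1029) = 1994*(-1/1029) = -1994/1029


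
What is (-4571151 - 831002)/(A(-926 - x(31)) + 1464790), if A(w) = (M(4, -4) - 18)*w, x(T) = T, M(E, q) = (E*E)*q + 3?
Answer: -5402153/1540393 ≈ -3.5070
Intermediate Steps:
M(E, q) = 3 + q*E² (M(E, q) = E²*q + 3 = q*E² + 3 = 3 + q*E²)
A(w) = -79*w (A(w) = ((3 - 4*4²) - 18)*w = ((3 - 4*16) - 18)*w = ((3 - 64) - 18)*w = (-61 - 18)*w = -79*w)
(-4571151 - 831002)/(A(-926 - x(31)) + 1464790) = (-4571151 - 831002)/(-79*(-926 - 1*31) + 1464790) = -5402153/(-79*(-926 - 31) + 1464790) = -5402153/(-79*(-957) + 1464790) = -5402153/(75603 + 1464790) = -5402153/1540393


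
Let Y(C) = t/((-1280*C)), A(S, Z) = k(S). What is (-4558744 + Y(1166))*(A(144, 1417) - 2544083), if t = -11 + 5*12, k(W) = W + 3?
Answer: 270445607411222581/23320 ≈ 1.1597e+13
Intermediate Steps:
k(W) = 3 + W
A(S, Z) = 3 + S
t = 49 (t = -11 + 60 = 49)
Y(C) = -49/(1280*C) (Y(C) = 49/((-1280*C)) = 49*(-1/(1280*C)) = -49/(1280*C))
(-4558744 + Y(1166))*(A(144, 1417) - 2544083) = (-4558744 - 49/1280/1166)*((3 + 144) - 2544083) = (-4558744 - 49/1280*1/1166)*(147 - 2544083) = (-4558744 - 49/1492480)*(-2543936) = -6803834245169/1492480*(-2543936) = 270445607411222581/23320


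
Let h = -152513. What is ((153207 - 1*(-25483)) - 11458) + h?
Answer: 14719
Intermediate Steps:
((153207 - 1*(-25483)) - 11458) + h = ((153207 - 1*(-25483)) - 11458) - 152513 = ((153207 + 25483) - 11458) - 152513 = (178690 - 11458) - 152513 = 167232 - 152513 = 14719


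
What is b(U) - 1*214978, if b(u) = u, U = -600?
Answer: -215578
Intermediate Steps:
b(U) - 1*214978 = -600 - 1*214978 = -600 - 214978 = -215578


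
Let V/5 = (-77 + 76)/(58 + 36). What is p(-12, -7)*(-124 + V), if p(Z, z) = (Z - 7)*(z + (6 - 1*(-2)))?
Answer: 221559/94 ≈ 2357.0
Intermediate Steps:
p(Z, z) = (-7 + Z)*(8 + z) (p(Z, z) = (-7 + Z)*(z + (6 + 2)) = (-7 + Z)*(z + 8) = (-7 + Z)*(8 + z))
V = -5/94 (V = 5*((-77 + 76)/(58 + 36)) = 5*(-1/94) = -5/94 ≈ -0.053191)
p(-12, -7)*(-124 + V) = (-56 - 7*(-7) + 8*(-12) - 12*(-7))*(-124 - 5/94) = (-56 + 49 - 96 + 84)*(-11661/94) = -19*(-11661/94) = 221559/94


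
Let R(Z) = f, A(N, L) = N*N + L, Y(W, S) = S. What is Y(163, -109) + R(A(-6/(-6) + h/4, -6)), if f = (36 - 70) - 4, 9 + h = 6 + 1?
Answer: -147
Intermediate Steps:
h = -2 (h = -9 + (6 + 1) = -9 + 7 = -2)
A(N, L) = L + N² (A(N, L) = N² + L = L + N²)
f = -38 (f = -34 - 4 = -38)
R(Z) = -38
Y(163, -109) + R(A(-6/(-6) + h/4, -6)) = -109 - 38 = -147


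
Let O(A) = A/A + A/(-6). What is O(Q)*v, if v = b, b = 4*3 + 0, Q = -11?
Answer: 34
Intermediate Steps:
O(A) = 1 - A/6 (O(A) = 1 + A*(-⅙) = 1 - A/6)
b = 12 (b = 12 + 0 = 12)
v = 12
O(Q)*v = (1 - ⅙*(-11))*12 = (1 + 11/6)*12 = (17/6)*12 = 34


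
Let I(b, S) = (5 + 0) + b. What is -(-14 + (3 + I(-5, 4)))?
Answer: 11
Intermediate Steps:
I(b, S) = 5 + b
-(-14 + (3 + I(-5, 4))) = -(-14 + (3 + (5 - 5))) = -(-14 + (3 + 0)) = -(-14 + 3) = -1*(-11) = 11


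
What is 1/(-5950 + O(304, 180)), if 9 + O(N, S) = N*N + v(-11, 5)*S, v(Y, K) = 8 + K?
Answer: 1/88797 ≈ 1.1262e-5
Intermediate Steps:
O(N, S) = -9 + N**2 + 13*S (O(N, S) = -9 + (N*N + (8 + 5)*S) = -9 + (N**2 + 13*S) = -9 + N**2 + 13*S)
1/(-5950 + O(304, 180)) = 1/(-5950 + (-9 + 304**2 + 13*180)) = 1/(-5950 + (-9 + 92416 + 2340)) = 1/(-5950 + 94747) = 1/88797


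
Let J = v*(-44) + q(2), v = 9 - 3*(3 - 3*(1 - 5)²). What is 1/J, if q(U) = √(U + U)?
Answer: -1/6334 ≈ -0.00015788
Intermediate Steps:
q(U) = √2*√U (q(U) = √(2*U) = √2*√U)
v = 144 (v = 9 - 3*(3 - 3*(-4)²) = 9 - 3*(3 - 3*16) = 9 - 3*(3 - 48) = 9 - 3*(-45) = 9 + 135 = 144)
J = -6334 (J = 144*(-44) + √2*√2 = -6336 + 2 = -6334)
1/J = 1/(-6334) = -1/6334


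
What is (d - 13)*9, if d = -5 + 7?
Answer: -99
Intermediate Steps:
d = 2
(d - 13)*9 = (2 - 13)*9 = -11*9 = -99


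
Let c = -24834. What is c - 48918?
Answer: -73752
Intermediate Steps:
c - 48918 = -24834 - 48918 = -73752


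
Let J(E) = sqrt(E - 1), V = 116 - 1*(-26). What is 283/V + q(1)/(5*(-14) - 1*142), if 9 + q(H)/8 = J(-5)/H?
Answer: 17555/7526 - 2*I*sqrt(6)/53 ≈ 2.3326 - 0.092434*I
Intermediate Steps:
V = 142 (V = 116 + 26 = 142)
J(E) = sqrt(-1 + E)
q(H) = -72 + 8*I*sqrt(6)/H (q(H) = -72 + 8*(sqrt(-1 - 5)/H) = -72 + 8*(sqrt(-6)/H) = -72 + 8*((I*sqrt(6))/H) = -72 + 8*(I*sqrt(6)/H) = -72 + 8*I*sqrt(6)/H)
283/V + q(1)/(5*(-14) - 1*142) = 283/142 + (-72 + 8*I*sqrt(6)/1)/(5*(-14) - 1*142) = 283*(1/142) + (-72 + 8*I*sqrt(6)*1)/(-70 - 142) = 283/142 + (-72 + 8*I*sqrt(6))/(-212) = 283/142 + (-72 + 8*I*sqrt(6))*(-1/212) = 283/142 + (18/53 - 2*I*sqrt(6)/53) = 17555/7526 - 2*I*sqrt(6)/53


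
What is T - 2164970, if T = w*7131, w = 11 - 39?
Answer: -2364638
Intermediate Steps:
w = -28
T = -199668 (T = -28*7131 = -199668)
T - 2164970 = -199668 - 2164970 = -2364638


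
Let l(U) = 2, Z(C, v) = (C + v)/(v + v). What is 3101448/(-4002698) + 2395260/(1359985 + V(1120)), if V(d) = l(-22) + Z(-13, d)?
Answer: 286377168937572/290326358562403 ≈ 0.98640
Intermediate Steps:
Z(C, v) = (C + v)/(2*v) (Z(C, v) = (C + v)/((2*v)) = (C + v)*(1/(2*v)) = (C + v)/(2*v))
V(d) = 2 + (-13 + d)/(2*d)
3101448/(-4002698) + 2395260/(1359985 + V(1120)) = 3101448/(-4002698) + 2395260/(1359985 + (½)*(-13 + 5*1120)/1120) = 3101448*(-1/4002698) + 2395260/(1359985 + (½)*(1/1120)*(-13 + 5600)) = -221532/285907 + 2395260/(1359985 + (½)*(1/1120)*5587) = -221532/285907 + 2395260/(1359985 + 5587/2240) = -221532/285907 + 2395260/(3046371987/2240) = -221532/285907 + 2395260*(2240/3046371987) = -221532/285907 + 1788460800/1015457329 = 286377168937572/290326358562403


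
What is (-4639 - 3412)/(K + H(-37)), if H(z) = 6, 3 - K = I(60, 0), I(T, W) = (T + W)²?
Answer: 8051/3591 ≈ 2.2420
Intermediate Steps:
K = -3597 (K = 3 - (60 + 0)² = 3 - 1*60² = 3 - 1*3600 = 3 - 3600 = -3597)
(-4639 - 3412)/(K + H(-37)) = (-4639 - 3412)/(-3597 + 6) = -8051/(-3591) = -8051*(-1/3591) = 8051/3591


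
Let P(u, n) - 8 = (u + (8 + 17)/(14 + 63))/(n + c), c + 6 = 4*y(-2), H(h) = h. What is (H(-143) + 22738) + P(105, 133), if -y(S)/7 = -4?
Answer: 415971119/18403 ≈ 22603.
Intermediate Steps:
y(S) = 28 (y(S) = -7*(-4) = 28)
c = 106 (c = -6 + 4*28 = -6 + 112 = 106)
P(u, n) = 8 + (25/77 + u)/(106 + n) (P(u, n) = 8 + (u + (8 + 17)/(14 + 63))/(n + 106) = 8 + (u + 25/77)/(106 + n) = 8 + (25/77 + u)/(106 + n))
(H(-143) + 22738) + P(105, 133) = (-143 + 22738) + (65321/77 + 105 + 8*133)/(106 + 133) = 22595 + (65321/77 + 105 + 1064)/239 = 22595 + (1/239)*(155334/77) = 22595 + 155334/18403 = 415971119/18403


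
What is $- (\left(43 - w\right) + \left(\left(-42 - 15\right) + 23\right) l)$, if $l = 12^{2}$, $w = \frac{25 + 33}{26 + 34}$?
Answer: $\frac{145619}{30} \approx 4854.0$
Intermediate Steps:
$w = \frac{29}{30}$ ($w = \frac{58}{60} = 58 \cdot \frac{1}{60} = \frac{29}{30} \approx 0.96667$)
$l = 144$
$- (\left(43 - w\right) + \left(\left(-42 - 15\right) + 23\right) l) = - (\left(43 - \frac{29}{30}\right) + \left(\left(-42 - 15\right) + 23\right) 144) = - (\left(43 - \frac{29}{30}\right) + \left(-57 + 23\right) 144) = - (\frac{1261}{30} - 4896) = \left(-1\right) \left(- \frac{145619}{30}\right) = \frac{145619}{30}$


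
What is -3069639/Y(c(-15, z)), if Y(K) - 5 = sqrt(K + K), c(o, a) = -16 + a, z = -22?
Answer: -15348195/101 + 6139278*I*sqrt(19)/101 ≈ -1.5196e+5 + 2.6496e+5*I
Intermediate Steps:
Y(K) = 5 + sqrt(2)*sqrt(K) (Y(K) = 5 + sqrt(K + K) = 5 + sqrt(2*K) = 5 + sqrt(2)*sqrt(K))
-3069639/Y(c(-15, z)) = -3069639/(5 + sqrt(2)*sqrt(-16 - 22)) = -3069639/(5 + sqrt(2)*sqrt(-38)) = -3069639/(5 + sqrt(2)*(I*sqrt(38))) = -3069639/(5 + 2*I*sqrt(19))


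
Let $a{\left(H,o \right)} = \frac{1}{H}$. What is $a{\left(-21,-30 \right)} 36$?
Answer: $- \frac{12}{7} \approx -1.7143$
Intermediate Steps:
$a{\left(-21,-30 \right)} 36 = \frac{1}{-21} \cdot 36 = \left(- \frac{1}{21}\right) 36 = - \frac{12}{7}$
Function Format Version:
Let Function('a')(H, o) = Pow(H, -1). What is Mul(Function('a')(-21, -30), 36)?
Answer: Rational(-12, 7) ≈ -1.7143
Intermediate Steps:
Mul(Function('a')(-21, -30), 36) = Mul(Pow(-21, -1), 36) = Mul(Rational(-1, 21), 36) = Rational(-12, 7)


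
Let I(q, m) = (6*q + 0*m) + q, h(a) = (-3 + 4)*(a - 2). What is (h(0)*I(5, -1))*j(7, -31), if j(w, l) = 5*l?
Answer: 10850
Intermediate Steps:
h(a) = -2 + a (h(a) = 1*(-2 + a) = -2 + a)
I(q, m) = 7*q (I(q, m) = (6*q + 0) + q = 6*q + q = 7*q)
(h(0)*I(5, -1))*j(7, -31) = ((-2 + 0)*(7*5))*(5*(-31)) = -2*35*(-155) = -70*(-155) = 10850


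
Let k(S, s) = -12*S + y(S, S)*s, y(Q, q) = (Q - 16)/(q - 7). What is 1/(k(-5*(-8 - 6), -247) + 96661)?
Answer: 7/669265 ≈ 1.0459e-5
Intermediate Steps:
y(Q, q) = (-16 + Q)/(-7 + q)
k(S, s) = -12*S + s*(-16 + S)/(-7 + S) (k(S, s) = -12*S + ((-16 + S)/(-7 + S))*s = -12*S + s*(-16 + S)/(-7 + S))
1/(k(-5*(-8 - 6), -247) + 96661) = 1/((-247*(-16 - 5*(-8 - 6)) - 12*(-5*(-8 - 6))*(-7 - 5*(-8 - 6)))/(-7 - 5*(-8 - 6)) + 96661) = 1/((-247*(-16 - 5*(-14)) - 12*(-5*(-14))*(-7 - 5*(-14)))/(-7 - 5*(-14)) + 96661) = 1/((-247*(-16 + 70) - 12*70*(-7 + 70))/(-7 + 70) + 96661) = 1/((-247*54 - 12*70*63)/63 + 96661) = 1/((-13338 - 52920)/63 + 96661) = 1/((1/63)*(-66258) + 96661) = 1/(-7362/7 + 96661) = 1/(669265/7) = 7/669265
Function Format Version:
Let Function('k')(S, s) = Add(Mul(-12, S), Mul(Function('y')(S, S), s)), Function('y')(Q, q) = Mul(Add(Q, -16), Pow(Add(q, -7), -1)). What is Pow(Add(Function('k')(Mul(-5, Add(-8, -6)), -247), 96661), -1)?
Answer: Rational(7, 669265) ≈ 1.0459e-5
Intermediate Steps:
Function('y')(Q, q) = Mul(Pow(Add(-7, q), -1), Add(-16, Q)) (Function('y')(Q, q) = Mul(Add(-16, Q), Pow(Add(-7, q), -1)) = Mul(Pow(Add(-7, q), -1), Add(-16, Q)))
Function('k')(S, s) = Add(Mul(-12, S), Mul(s, Pow(Add(-7, S), -1), Add(-16, S))) (Function('k')(S, s) = Add(Mul(-12, S), Mul(Mul(Pow(Add(-7, S), -1), Add(-16, S)), s)) = Add(Mul(-12, S), Mul(s, Pow(Add(-7, S), -1), Add(-16, S))))
Pow(Add(Function('k')(Mul(-5, Add(-8, -6)), -247), 96661), -1) = Pow(Add(Mul(Pow(Add(-7, Mul(-5, Add(-8, -6))), -1), Add(Mul(-247, Add(-16, Mul(-5, Add(-8, -6)))), Mul(-12, Mul(-5, Add(-8, -6)), Add(-7, Mul(-5, Add(-8, -6)))))), 96661), -1) = Pow(Add(Mul(Pow(Add(-7, Mul(-5, -14)), -1), Add(Mul(-247, Add(-16, Mul(-5, -14))), Mul(-12, Mul(-5, -14), Add(-7, Mul(-5, -14))))), 96661), -1) = Pow(Add(Mul(Pow(Add(-7, 70), -1), Add(Mul(-247, Add(-16, 70)), Mul(-12, 70, Add(-7, 70)))), 96661), -1) = Pow(Add(Mul(Pow(63, -1), Add(Mul(-247, 54), Mul(-12, 70, 63))), 96661), -1) = Pow(Add(Mul(Rational(1, 63), Add(-13338, -52920)), 96661), -1) = Pow(Add(Mul(Rational(1, 63), -66258), 96661), -1) = Pow(Add(Rational(-7362, 7), 96661), -1) = Pow(Rational(669265, 7), -1) = Rational(7, 669265)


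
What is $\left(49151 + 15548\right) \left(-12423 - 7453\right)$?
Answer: $-1285957324$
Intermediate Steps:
$\left(49151 + 15548\right) \left(-12423 - 7453\right) = 64699 \left(-19876\right) = -1285957324$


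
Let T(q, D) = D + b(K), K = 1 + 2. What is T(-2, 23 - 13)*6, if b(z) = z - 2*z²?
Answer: -30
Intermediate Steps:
K = 3
T(q, D) = -15 + D (T(q, D) = D + 3*(1 - 2*3) = D + 3*(1 - 6) = D + 3*(-5) = D - 15 = -15 + D)
T(-2, 23 - 13)*6 = (-15 + (23 - 13))*6 = (-15 + 10)*6 = -5*6 = -30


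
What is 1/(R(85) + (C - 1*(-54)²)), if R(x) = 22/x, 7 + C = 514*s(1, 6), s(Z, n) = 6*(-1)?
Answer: -85/510573 ≈ -0.00016648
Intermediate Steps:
s(Z, n) = -6
C = -3091 (C = -7 + 514*(-6) = -7 - 3084 = -3091)
1/(R(85) + (C - 1*(-54)²)) = 1/(22/85 + (-3091 - 1*(-54)²)) = 1/(22*(1/85) + (-3091 - 1*2916)) = 1/(22/85 + (-3091 - 2916)) = 1/(22/85 - 6007) = 1/(-510573/85) = -85/510573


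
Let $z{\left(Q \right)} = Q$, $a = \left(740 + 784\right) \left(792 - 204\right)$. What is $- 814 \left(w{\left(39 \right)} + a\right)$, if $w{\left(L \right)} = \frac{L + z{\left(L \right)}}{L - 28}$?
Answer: $-729440940$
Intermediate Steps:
$a = 896112$ ($a = 1524 \cdot 588 = 896112$)
$w{\left(L \right)} = \frac{2 L}{-28 + L}$ ($w{\left(L \right)} = \frac{L + L}{L - 28} = \frac{2 L}{-28 + L}$)
$- 814 \left(w{\left(39 \right)} + a\right) = - 814 \left(2 \cdot 39 \frac{1}{-28 + 39} + 896112\right) = - 814 \left(2 \cdot 39 \cdot \frac{1}{11} + 896112\right) = - 814 \left(\frac{78}{11} + 896112\right) = \left(-814\right) \frac{9857310}{11} = -729440940$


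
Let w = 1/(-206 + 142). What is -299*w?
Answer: 299/64 ≈ 4.6719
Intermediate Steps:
w = -1/64 (w = 1/(-64) = -1/64 ≈ -0.015625)
-299*w = -299*(-1/64) = 299/64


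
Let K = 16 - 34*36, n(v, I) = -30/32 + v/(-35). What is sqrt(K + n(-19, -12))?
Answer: 3*I*sqrt(2631615)/140 ≈ 34.762*I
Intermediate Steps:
n(v, I) = -15/16 - v/35 (n(v, I) = -30*1/32 + v*(-1/35) = -15/16 - v/35)
K = -1208 (K = 16 - 1224 = -1208)
sqrt(K + n(-19, -12)) = sqrt(-1208 + (-15/16 - 1/35*(-19))) = sqrt(-1208 + (-15/16 + 19/35)) = sqrt(-1208 - 221/560) = sqrt(-676701/560) = 3*I*sqrt(2631615)/140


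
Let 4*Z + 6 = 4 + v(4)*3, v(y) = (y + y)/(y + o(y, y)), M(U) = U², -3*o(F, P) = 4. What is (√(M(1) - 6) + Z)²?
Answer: -31/16 + 7*I*√5/2 ≈ -1.9375 + 7.8262*I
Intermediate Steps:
o(F, P) = -4/3 (o(F, P) = -⅓*4 = -4/3)
v(y) = 2*y/(-4/3 + y) (v(y) = (y + y)/(y - 4/3) = (2*y)/(-4/3 + y) = 2*y/(-4/3 + y))
Z = 7/4 (Z = -3/2 + (4 + (6*4/(-4 + 3*4))*3)/4 = -3/2 + (4 + (6*4/(-4 + 12))*3)/4 = -3/2 + (4 + (6*4/8)*3)/4 = -3/2 + (4 + (6*4*(⅛))*3)/4 = -3/2 + (4 + 3*3)/4 = -3/2 + (4 + 9)/4 = -3/2 + (¼)*13 = -3/2 + 13/4 = 7/4 ≈ 1.7500)
(√(M(1) - 6) + Z)² = (√(1² - 6) + 7/4)² = (√(1 - 6) + 7/4)² = (√(-5) + 7/4)² = (I*√5 + 7/4)² = (7/4 + I*√5)²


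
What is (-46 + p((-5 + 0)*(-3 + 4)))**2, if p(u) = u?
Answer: 2601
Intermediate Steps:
(-46 + p((-5 + 0)*(-3 + 4)))**2 = (-46 + (-5 + 0)*(-3 + 4))**2 = (-46 - 5*1)**2 = (-46 - 5)**2 = (-51)**2 = 2601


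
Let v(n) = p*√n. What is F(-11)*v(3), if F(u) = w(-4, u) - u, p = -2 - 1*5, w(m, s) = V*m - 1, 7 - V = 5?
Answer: -14*√3 ≈ -24.249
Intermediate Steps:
V = 2 (V = 7 - 1*5 = 7 - 5 = 2)
w(m, s) = -1 + 2*m (w(m, s) = 2*m - 1 = -1 + 2*m)
p = -7 (p = -2 - 5 = -7)
v(n) = -7*√n
F(u) = -9 - u (F(u) = (-1 + 2*(-4)) - u = (-1 - 8) - u = -9 - u)
F(-11)*v(3) = (-9 - 1*(-11))*(-7*√3) = (-9 + 11)*(-7*√3) = 2*(-7*√3) = -14*√3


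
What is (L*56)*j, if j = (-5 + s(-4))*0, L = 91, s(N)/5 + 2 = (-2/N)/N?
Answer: 0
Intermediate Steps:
s(N) = -10 - 10/N² (s(N) = -10 + 5*((-2/N)/N) = -10 + 5*(-2/N²) = -10 - 10/N²)
j = 0 (j = (-5 + (-10 - 10/(-4)²))*0 = (-5 + (-10 - 10*1/16))*0 = (-5 + (-10 - 5/8))*0 = (-5 - 85/8)*0 = -125/8*0 = 0)
(L*56)*j = (91*56)*0 = 5096*0 = 0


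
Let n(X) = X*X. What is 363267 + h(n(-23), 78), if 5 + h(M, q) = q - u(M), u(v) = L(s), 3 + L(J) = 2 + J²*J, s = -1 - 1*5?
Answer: 363557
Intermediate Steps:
s = -6 (s = -1 - 5 = -6)
L(J) = -1 + J³ (L(J) = -3 + (2 + J²*J) = -3 + (2 + J³) = -1 + J³)
u(v) = -217 (u(v) = -1 + (-6)³ = -1 - 216 = -217)
n(X) = X²
h(M, q) = 212 + q (h(M, q) = -5 + (q - 1*(-217)) = -5 + (q + 217) = -5 + (217 + q) = 212 + q)
363267 + h(n(-23), 78) = 363267 + (212 + 78) = 363267 + 290 = 363557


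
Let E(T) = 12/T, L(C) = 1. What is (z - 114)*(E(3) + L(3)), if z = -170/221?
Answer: -7460/13 ≈ -573.85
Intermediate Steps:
z = -10/13 (z = -170*1/221 = -10/13 ≈ -0.76923)
(z - 114)*(E(3) + L(3)) = (-10/13 - 114)*(12/3 + 1) = -1492*(12*(1/3) + 1)/13 = -1492*(4 + 1)/13 = -1492/13*5 = -7460/13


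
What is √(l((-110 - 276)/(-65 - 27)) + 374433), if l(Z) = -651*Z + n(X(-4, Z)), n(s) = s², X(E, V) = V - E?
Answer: √786662779/46 ≈ 609.73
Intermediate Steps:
l(Z) = (4 + Z)² - 651*Z (l(Z) = -651*Z + (Z - 1*(-4))² = -651*Z + (Z + 4)² = -651*Z + (4 + Z)² = (4 + Z)² - 651*Z)
√(l((-110 - 276)/(-65 - 27)) + 374433) = √(((4 + (-110 - 276)/(-65 - 27))² - 651*(-110 - 276)/(-65 - 27)) + 374433) = √(((4 - 386/(-92))² - (-251286)/(-92)) + 374433) = √(((4 - 386*(-1/92))² - (-251286)*(-1)/92) + 374433) = √(((4 + 193/46)² - 651*193/46) + 374433) = √(((377/46)² - 125643/46) + 374433) = √((142129/2116 - 125643/46) + 374433) = √(-5637449/2116 + 374433) = √(786662779/2116) = √786662779/46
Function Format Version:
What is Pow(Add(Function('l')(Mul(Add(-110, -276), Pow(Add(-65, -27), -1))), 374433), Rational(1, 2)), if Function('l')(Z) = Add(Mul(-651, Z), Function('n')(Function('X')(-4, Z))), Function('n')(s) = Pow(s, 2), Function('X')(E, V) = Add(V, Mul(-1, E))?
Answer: Mul(Rational(1, 46), Pow(786662779, Rational(1, 2))) ≈ 609.73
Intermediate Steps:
Function('l')(Z) = Add(Pow(Add(4, Z), 2), Mul(-651, Z)) (Function('l')(Z) = Add(Mul(-651, Z), Pow(Add(Z, Mul(-1, -4)), 2)) = Add(Mul(-651, Z), Pow(Add(Z, 4), 2)) = Add(Mul(-651, Z), Pow(Add(4, Z), 2)) = Add(Pow(Add(4, Z), 2), Mul(-651, Z)))
Pow(Add(Function('l')(Mul(Add(-110, -276), Pow(Add(-65, -27), -1))), 374433), Rational(1, 2)) = Pow(Add(Add(Pow(Add(4, Mul(Add(-110, -276), Pow(Add(-65, -27), -1))), 2), Mul(-651, Mul(Add(-110, -276), Pow(Add(-65, -27), -1)))), 374433), Rational(1, 2)) = Pow(Add(Add(Pow(Add(4, Mul(-386, Pow(-92, -1))), 2), Mul(-651, Mul(-386, Pow(-92, -1)))), 374433), Rational(1, 2)) = Pow(Add(Add(Pow(Add(4, Mul(-386, Rational(-1, 92))), 2), Mul(-651, Mul(-386, Rational(-1, 92)))), 374433), Rational(1, 2)) = Pow(Add(Add(Pow(Add(4, Rational(193, 46)), 2), Mul(-651, Rational(193, 46))), 374433), Rational(1, 2)) = Pow(Add(Add(Pow(Rational(377, 46), 2), Rational(-125643, 46)), 374433), Rational(1, 2)) = Pow(Add(Add(Rational(142129, 2116), Rational(-125643, 46)), 374433), Rational(1, 2)) = Pow(Add(Rational(-5637449, 2116), 374433), Rational(1, 2)) = Pow(Rational(786662779, 2116), Rational(1, 2)) = Mul(Rational(1, 46), Pow(786662779, Rational(1, 2)))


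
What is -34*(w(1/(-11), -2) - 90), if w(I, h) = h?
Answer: 3128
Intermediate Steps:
-34*(w(1/(-11), -2) - 90) = -34*(-2 - 90) = -34*(-92) = 3128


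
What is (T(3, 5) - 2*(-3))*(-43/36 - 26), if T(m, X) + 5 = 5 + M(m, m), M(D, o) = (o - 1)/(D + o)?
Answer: -18601/108 ≈ -172.23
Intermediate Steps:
M(D, o) = (-1 + o)/(D + o)
T(m, X) = (-1 + m)/(2*m) (T(m, X) = -5 + (5 + (-1 + m)/(m + m)) = -5 + (5 + (-1 + m)/((2*m))) = -5 + (5 + (1/(2*m))*(-1 + m)) = -5 + (5 + (-1 + m)/(2*m)) = (-1 + m)/(2*m))
(T(3, 5) - 2*(-3))*(-43/36 - 26) = ((1/2)*(-1 + 3)/3 - 2*(-3))*(-43/36 - 26) = ((1/2)*(1/3)*2 + 6)*(-43*1/36 - 26) = (1/3 + 6)*(-43/36 - 26) = (19/3)*(-979/36) = -18601/108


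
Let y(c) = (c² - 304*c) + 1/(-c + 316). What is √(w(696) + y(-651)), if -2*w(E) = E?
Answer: 2*√145256024185/967 ≈ 788.26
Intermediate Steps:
w(E) = -E/2
y(c) = c² + 1/(316 - c) - 304*c (y(c) = (c² - 304*c) + 1/(316 - c) = c² + 1/(316 - c) - 304*c)
√(w(696) + y(-651)) = √(-½*696 + (-1 + (-651)³ - 620*(-651)² + 96064*(-651))/(-316 - 651)) = √(-348 + (-1 - 275894451 - 620*423801 - 62537664)/(-967)) = √(-348 - (-1 - 275894451 - 262756620 - 62537664)/967) = √(-348 - 1/967*(-601188736)) = √(-348 + 601188736/967) = √(600852220/967) = 2*√145256024185/967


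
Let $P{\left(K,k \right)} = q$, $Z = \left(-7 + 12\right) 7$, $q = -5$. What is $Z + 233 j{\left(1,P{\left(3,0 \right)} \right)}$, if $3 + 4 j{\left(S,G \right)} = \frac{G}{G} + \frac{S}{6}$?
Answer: $- \frac{1723}{24} \approx -71.792$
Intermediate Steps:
$Z = 35$ ($Z = 5 \cdot 7 = 35$)
$P{\left(K,k \right)} = -5$
$j{\left(S,G \right)} = - \frac{1}{2} + \frac{S}{24}$ ($j{\left(S,G \right)} = - \frac{3}{4} + \frac{\frac{G}{G} + \frac{S}{6}}{4} = - \frac{3}{4} + \frac{1 + S \frac{1}{6}}{4} = - \frac{3}{4} + \frac{1 + \frac{S}{6}}{4} = - \frac{3}{4} + \left(\frac{1}{4} + \frac{S}{24}\right) = - \frac{1}{2} + \frac{S}{24}$)
$Z + 233 j{\left(1,P{\left(3,0 \right)} \right)} = 35 + 233 \left(- \frac{1}{2} + \frac{1}{24} \cdot 1\right) = 35 + 233 \left(- \frac{1}{2} + \frac{1}{24}\right) = 35 + 233 \left(- \frac{11}{24}\right) = 35 - \frac{2563}{24} = - \frac{1723}{24}$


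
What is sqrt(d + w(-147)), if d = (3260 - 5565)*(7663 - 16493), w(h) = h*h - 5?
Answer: sqrt(20374754) ≈ 4513.8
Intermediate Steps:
w(h) = -5 + h**2 (w(h) = h**2 - 5 = -5 + h**2)
d = 20353150 (d = -2305*(-8830) = 20353150)
sqrt(d + w(-147)) = sqrt(20353150 + (-5 + (-147)**2)) = sqrt(20353150 + (-5 + 21609)) = sqrt(20353150 + 21604) = sqrt(20374754)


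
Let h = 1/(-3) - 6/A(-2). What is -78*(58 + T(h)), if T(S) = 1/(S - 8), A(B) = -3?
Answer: -85722/19 ≈ -4511.7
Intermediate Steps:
h = 5/3 (h = 1/(-3) - 6/(-3) = 1*(-1/3) - 6*(-1/3) = -1/3 + 2 = 5/3 ≈ 1.6667)
T(S) = 1/(-8 + S)
-78*(58 + T(h)) = -78*(58 + 1/(-8 + 5/3)) = -78*(58 + 1/(-19/3)) = -78*(58 - 3/19) = -78*1099/19 = -85722/19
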